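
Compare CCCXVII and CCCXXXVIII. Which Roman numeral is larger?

CCCXVII = 317
CCCXXXVIII = 338
338 is larger

CCCXXXVIII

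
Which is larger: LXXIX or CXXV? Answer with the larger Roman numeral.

LXXIX = 79
CXXV = 125
125 is larger

CXXV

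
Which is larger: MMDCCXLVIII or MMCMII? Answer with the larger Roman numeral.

MMDCCXLVIII = 2748
MMCMII = 2902
2902 is larger

MMCMII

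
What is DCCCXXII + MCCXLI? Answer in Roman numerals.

DCCCXXII = 822
MCCXLI = 1241
822 + 1241 = 2063

MMLXIII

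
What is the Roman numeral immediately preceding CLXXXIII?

CLXXXIII = 183, so the previous integer is 183 - 1 = 182

CLXXXII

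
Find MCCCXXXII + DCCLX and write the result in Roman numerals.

MCCCXXXII = 1332
DCCLX = 760
1332 + 760 = 2092

MMXCII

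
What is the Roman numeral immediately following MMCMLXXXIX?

MMCMLXXXIX = 2989; next is 2990

MMCMXC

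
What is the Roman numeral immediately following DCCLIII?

DCCLIII = 753; next is 754

DCCLIV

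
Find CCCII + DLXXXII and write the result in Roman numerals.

CCCII = 302
DLXXXII = 582
302 + 582 = 884

DCCCLXXXIV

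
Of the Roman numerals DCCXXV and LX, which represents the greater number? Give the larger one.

DCCXXV = 725
LX = 60
725 is larger

DCCXXV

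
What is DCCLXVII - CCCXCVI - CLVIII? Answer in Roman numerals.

DCCLXVII = 767, CCCXCVI = 396, CLVIII = 158
767 - 396 = 371
371 - 158 = 213

CCXIII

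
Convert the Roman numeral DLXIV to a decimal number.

DLXIV: D=500, L=50, X=10, IV=4
500 + 50 + 10 + 4 = 564

564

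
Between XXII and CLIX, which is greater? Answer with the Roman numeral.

XXII = 22
CLIX = 159
159 is larger

CLIX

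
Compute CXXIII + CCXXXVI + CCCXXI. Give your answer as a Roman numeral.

CXXIII = 123, CCXXXVI = 236, CCCXXI = 321
123 + 236 = 359
359 + 321 = 680

DCLXXX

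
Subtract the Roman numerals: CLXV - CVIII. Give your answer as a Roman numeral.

CLXV = 165
CVIII = 108
165 - 108 = 57

LVII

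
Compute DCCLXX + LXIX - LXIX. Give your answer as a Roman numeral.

DCCLXX = 770, LXIX = 69, LXIX = 69
770 + 69 = 839
839 - 69 = 770

DCCLXX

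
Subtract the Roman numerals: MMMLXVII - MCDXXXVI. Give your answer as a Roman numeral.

MMMLXVII = 3067
MCDXXXVI = 1436
3067 - 1436 = 1631

MDCXXXI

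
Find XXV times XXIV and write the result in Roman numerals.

XXV = 25
XXIV = 24
25 × 24 = 600

DC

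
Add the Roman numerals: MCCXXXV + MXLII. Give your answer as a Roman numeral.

MCCXXXV = 1235
MXLII = 1042
1235 + 1042 = 2277

MMCCLXXVII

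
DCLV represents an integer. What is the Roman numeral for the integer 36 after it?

DCLV = 655
655 + 36 = 691

DCXCI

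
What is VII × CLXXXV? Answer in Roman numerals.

VII = 7
CLXXXV = 185
7 × 185 = 1295

MCCXCV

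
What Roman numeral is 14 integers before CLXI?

CLXI = 161
161 - 14 = 147

CXLVII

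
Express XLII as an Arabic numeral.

XLII: XL=40, I=1, I=1
40 + 1 + 1 = 42

42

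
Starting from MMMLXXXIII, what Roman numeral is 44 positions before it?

MMMLXXXIII = 3083
3083 - 44 = 3039

MMMXXXIX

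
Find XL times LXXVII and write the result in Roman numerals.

XL = 40
LXXVII = 77
40 × 77 = 3080

MMMLXXX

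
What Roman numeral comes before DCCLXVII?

DCCLXVII = 767; previous is 766

DCCLXVI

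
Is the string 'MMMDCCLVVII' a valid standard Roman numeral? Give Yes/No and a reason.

'MMMDCCLVVII': V should not appear more than once

No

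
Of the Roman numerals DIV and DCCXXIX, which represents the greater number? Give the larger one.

DIV = 504
DCCXXIX = 729
729 is larger

DCCXXIX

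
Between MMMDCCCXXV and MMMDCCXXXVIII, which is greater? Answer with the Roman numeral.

MMMDCCCXXV = 3825
MMMDCCXXXVIII = 3738
3825 is larger

MMMDCCCXXV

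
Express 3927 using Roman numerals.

Convert 3927 to Roman numerals:
  3927 contains 3×1000 (MMM)
  927 contains 1×900 (CM)
  27 contains 2×10 (XX)
  7 contains 1×5 (V)
  2 contains 2×1 (II)

MMMCMXXVII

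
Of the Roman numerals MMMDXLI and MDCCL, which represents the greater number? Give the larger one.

MMMDXLI = 3541
MDCCL = 1750
3541 is larger

MMMDXLI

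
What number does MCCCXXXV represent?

MCCCXXXV: M=1000, C=100, C=100, C=100, X=10, X=10, X=10, V=5
1000 + 100 + 100 + 100 + 10 + 10 + 10 + 5 = 1335

1335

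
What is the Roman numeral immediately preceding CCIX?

CCIX = 209, so the previous integer is 209 - 1 = 208

CCVIII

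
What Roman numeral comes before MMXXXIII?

MMXXXIII = 2033, so the previous integer is 2033 - 1 = 2032

MMXXXII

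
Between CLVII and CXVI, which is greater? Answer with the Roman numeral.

CLVII = 157
CXVI = 116
157 is larger

CLVII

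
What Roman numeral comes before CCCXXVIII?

CCCXXVIII = 328; previous is 327

CCCXXVII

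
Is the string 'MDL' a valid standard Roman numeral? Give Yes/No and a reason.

'MDL': Check the rules: uses only the symbols I, V, X, L, C, D, M; no symbol is repeated more than three times in a row; V, L and D each appear at most once; no smaller symbol precedes a larger one (values never increase from left to right). Value: M (1000) + D (500) + L (50) = 1550. So it is a valid standard Roman numeral.

Yes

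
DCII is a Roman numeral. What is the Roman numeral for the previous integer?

DCII = 602; previous is 601

DCI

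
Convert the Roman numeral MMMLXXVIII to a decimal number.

MMMLXXVIII: M=1000, M=1000, M=1000, L=50, X=10, X=10, V=5, I=1, I=1, I=1
1000 + 1000 + 1000 + 50 + 10 + 10 + 5 + 1 + 1 + 1 = 3078

3078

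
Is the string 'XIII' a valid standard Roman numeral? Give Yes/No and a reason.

'XIII': Check the rules: uses only the symbols I, V, X, L, C, D, M; no symbol is repeated more than three times in a row; V, L and D each appear at most once; no smaller symbol precedes a larger one (values never increase from left to right). Value: X (10) + I (1) + I (1) + I (1) = 13. So it is a valid standard Roman numeral.

Yes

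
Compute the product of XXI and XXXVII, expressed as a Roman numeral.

XXI = 21
XXXVII = 37
21 × 37 = 777

DCCLXXVII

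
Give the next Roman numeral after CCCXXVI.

CCCXXVI = 326, so the next integer is 326 + 1 = 327

CCCXXVII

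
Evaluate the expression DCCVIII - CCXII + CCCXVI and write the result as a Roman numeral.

DCCVIII = 708, CCXII = 212, CCCXVI = 316
708 - 212 = 496
496 + 316 = 812

DCCCXII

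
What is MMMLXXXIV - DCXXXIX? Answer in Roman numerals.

MMMLXXXIV = 3084
DCXXXIX = 639
3084 - 639 = 2445

MMCDXLV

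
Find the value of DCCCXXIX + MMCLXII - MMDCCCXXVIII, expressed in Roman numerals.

DCCCXXIX = 829, MMCLXII = 2162, MMDCCCXXVIII = 2828
829 + 2162 = 2991
2991 - 2828 = 163

CLXIII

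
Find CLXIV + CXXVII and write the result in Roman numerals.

CLXIV = 164
CXXVII = 127
164 + 127 = 291

CCXCI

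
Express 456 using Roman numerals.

Convert 456 to Roman numerals:
  456 contains 1×400 (CD)
  56 contains 1×50 (L)
  6 contains 1×5 (V)
  1 contains 1×1 (I)

CDLVI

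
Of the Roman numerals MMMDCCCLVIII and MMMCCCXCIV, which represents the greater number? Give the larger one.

MMMDCCCLVIII = 3858
MMMCCCXCIV = 3394
3858 is larger

MMMDCCCLVIII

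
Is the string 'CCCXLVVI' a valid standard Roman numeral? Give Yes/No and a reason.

'CCCXLVVI': V should not appear more than once

No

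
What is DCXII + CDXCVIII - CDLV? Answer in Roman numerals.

DCXII = 612, CDXCVIII = 498, CDLV = 455
612 + 498 = 1110
1110 - 455 = 655

DCLV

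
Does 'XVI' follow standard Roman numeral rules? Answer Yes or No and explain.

'XVI': Check the rules: uses only the symbols I, V, X, L, C, D, M; no symbol is repeated more than three times in a row; V, L and D each appear at most once; no smaller symbol precedes a larger one (values never increase from left to right). Value: X (10) + V (5) + I (1) = 16. So it is a valid standard Roman numeral.

Yes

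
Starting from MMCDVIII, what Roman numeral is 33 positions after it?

MMCDVIII = 2408
2408 + 33 = 2441

MMCDXLI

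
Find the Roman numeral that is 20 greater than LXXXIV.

LXXXIV = 84
84 + 20 = 104

CIV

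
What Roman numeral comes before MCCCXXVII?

MCCCXXVII = 1327, so the previous integer is 1327 - 1 = 1326

MCCCXXVI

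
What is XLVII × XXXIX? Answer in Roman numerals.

XLVII = 47
XXXIX = 39
47 × 39 = 1833

MDCCCXXXIII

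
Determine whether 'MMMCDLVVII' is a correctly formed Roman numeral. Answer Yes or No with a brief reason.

'MMMCDLVVII': V should not appear more than once

No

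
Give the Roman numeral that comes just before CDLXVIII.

CDLXVIII = 468, so the previous integer is 468 - 1 = 467

CDLXVII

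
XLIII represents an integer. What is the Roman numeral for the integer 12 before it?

XLIII = 43
43 - 12 = 31

XXXI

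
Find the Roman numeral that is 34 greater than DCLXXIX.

DCLXXIX = 679
679 + 34 = 713

DCCXIII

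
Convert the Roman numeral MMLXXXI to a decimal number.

MMLXXXI: M=1000, M=1000, L=50, X=10, X=10, X=10, I=1
1000 + 1000 + 50 + 10 + 10 + 10 + 1 = 2081

2081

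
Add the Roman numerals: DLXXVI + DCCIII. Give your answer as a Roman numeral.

DLXXVI = 576
DCCIII = 703
576 + 703 = 1279

MCCLXXIX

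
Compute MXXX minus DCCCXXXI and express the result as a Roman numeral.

MXXX = 1030
DCCCXXXI = 831
1030 - 831 = 199

CXCIX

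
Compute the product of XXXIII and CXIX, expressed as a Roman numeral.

XXXIII = 33
CXIX = 119
33 × 119 = 3927

MMMCMXXVII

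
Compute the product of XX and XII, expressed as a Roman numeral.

XX = 20
XII = 12
20 × 12 = 240

CCXL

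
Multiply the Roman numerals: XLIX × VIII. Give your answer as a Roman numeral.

XLIX = 49
VIII = 8
49 × 8 = 392

CCCXCII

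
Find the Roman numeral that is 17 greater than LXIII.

LXIII = 63
63 + 17 = 80

LXXX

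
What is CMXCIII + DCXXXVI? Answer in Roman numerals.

CMXCIII = 993
DCXXXVI = 636
993 + 636 = 1629

MDCXXIX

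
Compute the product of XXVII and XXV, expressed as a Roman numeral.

XXVII = 27
XXV = 25
27 × 25 = 675

DCLXXV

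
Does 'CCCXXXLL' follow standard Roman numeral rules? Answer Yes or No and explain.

'CCCXXXLL': L should not appear more than once

No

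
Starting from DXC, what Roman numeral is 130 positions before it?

DXC = 590
590 - 130 = 460

CDLX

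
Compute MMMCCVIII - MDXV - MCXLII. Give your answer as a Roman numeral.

MMMCCVIII = 3208, MDXV = 1515, MCXLII = 1142
3208 - 1515 = 1693
1693 - 1142 = 551

DLI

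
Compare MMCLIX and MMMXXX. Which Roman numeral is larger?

MMCLIX = 2159
MMMXXX = 3030
3030 is larger

MMMXXX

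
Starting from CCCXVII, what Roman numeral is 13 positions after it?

CCCXVII = 317
317 + 13 = 330

CCCXXX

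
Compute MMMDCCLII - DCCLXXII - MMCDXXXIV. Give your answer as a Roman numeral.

MMMDCCLII = 3752, DCCLXXII = 772, MMCDXXXIV = 2434
3752 - 772 = 2980
2980 - 2434 = 546

DXLVI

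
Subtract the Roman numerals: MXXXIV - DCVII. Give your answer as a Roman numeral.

MXXXIV = 1034
DCVII = 607
1034 - 607 = 427

CDXXVII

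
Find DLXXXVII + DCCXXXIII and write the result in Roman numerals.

DLXXXVII = 587
DCCXXXIII = 733
587 + 733 = 1320

MCCCXX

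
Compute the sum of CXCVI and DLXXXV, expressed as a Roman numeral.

CXCVI = 196
DLXXXV = 585
196 + 585 = 781

DCCLXXXI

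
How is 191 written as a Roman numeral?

Convert 191 to Roman numerals:
  191 contains 1×100 (C)
  91 contains 1×90 (XC)
  1 contains 1×1 (I)

CXCI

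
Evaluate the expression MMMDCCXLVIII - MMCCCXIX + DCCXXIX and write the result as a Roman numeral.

MMMDCCXLVIII = 3748, MMCCCXIX = 2319, DCCXXIX = 729
3748 - 2319 = 1429
1429 + 729 = 2158

MMCLVIII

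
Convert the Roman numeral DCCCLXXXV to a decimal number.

DCCCLXXXV: D=500, C=100, C=100, C=100, L=50, X=10, X=10, X=10, V=5
500 + 100 + 100 + 100 + 50 + 10 + 10 + 10 + 5 = 885

885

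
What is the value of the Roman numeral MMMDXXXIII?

MMMDXXXIII: M=1000, M=1000, M=1000, D=500, X=10, X=10, X=10, I=1, I=1, I=1
1000 + 1000 + 1000 + 500 + 10 + 10 + 10 + 1 + 1 + 1 = 3533

3533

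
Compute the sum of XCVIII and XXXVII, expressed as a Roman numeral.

XCVIII = 98
XXXVII = 37
98 + 37 = 135

CXXXV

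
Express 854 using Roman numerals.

Convert 854 to Roman numerals:
  854 contains 1×500 (D)
  354 contains 3×100 (CCC)
  54 contains 1×50 (L)
  4 contains 1×4 (IV)

DCCCLIV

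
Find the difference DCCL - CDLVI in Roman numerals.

DCCL = 750
CDLVI = 456
750 - 456 = 294

CCXCIV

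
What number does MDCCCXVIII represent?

MDCCCXVIII: M=1000, D=500, C=100, C=100, C=100, X=10, V=5, I=1, I=1, I=1
1000 + 500 + 100 + 100 + 100 + 10 + 5 + 1 + 1 + 1 = 1818

1818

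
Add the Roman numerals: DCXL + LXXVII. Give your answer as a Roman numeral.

DCXL = 640
LXXVII = 77
640 + 77 = 717

DCCXVII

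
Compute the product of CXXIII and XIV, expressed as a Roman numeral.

CXXIII = 123
XIV = 14
123 × 14 = 1722

MDCCXXII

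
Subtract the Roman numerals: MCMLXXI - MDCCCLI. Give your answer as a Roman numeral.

MCMLXXI = 1971
MDCCCLI = 1851
1971 - 1851 = 120

CXX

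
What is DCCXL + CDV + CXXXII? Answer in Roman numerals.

DCCXL = 740, CDV = 405, CXXXII = 132
740 + 405 = 1145
1145 + 132 = 1277

MCCLXXVII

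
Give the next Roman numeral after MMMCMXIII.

MMMCMXIII = 3913, so the next integer is 3913 + 1 = 3914

MMMCMXIV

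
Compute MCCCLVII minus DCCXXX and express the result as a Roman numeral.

MCCCLVII = 1357
DCCXXX = 730
1357 - 730 = 627

DCXXVII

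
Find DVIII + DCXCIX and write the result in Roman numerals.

DVIII = 508
DCXCIX = 699
508 + 699 = 1207

MCCVII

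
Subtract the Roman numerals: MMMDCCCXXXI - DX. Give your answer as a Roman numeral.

MMMDCCCXXXI = 3831
DX = 510
3831 - 510 = 3321

MMMCCCXXI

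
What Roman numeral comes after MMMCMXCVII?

MMMCMXCVII = 3997, so the next integer is 3997 + 1 = 3998

MMMCMXCVIII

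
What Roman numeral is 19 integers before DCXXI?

DCXXI = 621
621 - 19 = 602

DCII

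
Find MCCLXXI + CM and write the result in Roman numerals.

MCCLXXI = 1271
CM = 900
1271 + 900 = 2171

MMCLXXI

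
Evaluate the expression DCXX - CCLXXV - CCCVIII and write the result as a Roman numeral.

DCXX = 620, CCLXXV = 275, CCCVIII = 308
620 - 275 = 345
345 - 308 = 37

XXXVII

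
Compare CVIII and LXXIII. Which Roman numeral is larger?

CVIII = 108
LXXIII = 73
108 is larger

CVIII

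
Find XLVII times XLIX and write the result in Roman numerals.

XLVII = 47
XLIX = 49
47 × 49 = 2303

MMCCCIII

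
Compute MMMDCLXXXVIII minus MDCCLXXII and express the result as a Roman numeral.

MMMDCLXXXVIII = 3688
MDCCLXXII = 1772
3688 - 1772 = 1916

MCMXVI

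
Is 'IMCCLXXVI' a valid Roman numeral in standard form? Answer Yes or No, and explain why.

'IMCCLXXVI': Invalid subtractive combination: IM

No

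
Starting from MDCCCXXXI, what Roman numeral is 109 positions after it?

MDCCCXXXI = 1831
1831 + 109 = 1940

MCMXL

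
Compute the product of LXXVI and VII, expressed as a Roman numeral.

LXXVI = 76
VII = 7
76 × 7 = 532

DXXXII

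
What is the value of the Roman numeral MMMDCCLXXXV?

MMMDCCLXXXV: M=1000, M=1000, M=1000, D=500, C=100, C=100, L=50, X=10, X=10, X=10, V=5
1000 + 1000 + 1000 + 500 + 100 + 100 + 50 + 10 + 10 + 10 + 5 = 3785

3785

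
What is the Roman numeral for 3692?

Convert 3692 to Roman numerals:
  3692 contains 3×1000 (MMM)
  692 contains 1×500 (D)
  192 contains 1×100 (C)
  92 contains 1×90 (XC)
  2 contains 2×1 (II)

MMMDCXCII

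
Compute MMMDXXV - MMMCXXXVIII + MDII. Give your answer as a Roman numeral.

MMMDXXV = 3525, MMMCXXXVIII = 3138, MDII = 1502
3525 - 3138 = 387
387 + 1502 = 1889

MDCCCLXXXIX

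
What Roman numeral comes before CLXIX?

CLXIX = 169; previous is 168

CLXVIII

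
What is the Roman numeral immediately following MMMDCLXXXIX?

MMMDCLXXXIX = 3689, so the next integer is 3689 + 1 = 3690

MMMDCXC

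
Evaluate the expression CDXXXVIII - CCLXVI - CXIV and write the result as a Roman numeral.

CDXXXVIII = 438, CCLXVI = 266, CXIV = 114
438 - 266 = 172
172 - 114 = 58

LVIII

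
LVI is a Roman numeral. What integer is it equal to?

LVI: L=50, V=5, I=1
50 + 5 + 1 = 56

56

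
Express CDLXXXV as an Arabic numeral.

CDLXXXV: CD=400, L=50, X=10, X=10, X=10, V=5
400 + 50 + 10 + 10 + 10 + 5 = 485

485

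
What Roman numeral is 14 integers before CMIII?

CMIII = 903
903 - 14 = 889

DCCCLXXXIX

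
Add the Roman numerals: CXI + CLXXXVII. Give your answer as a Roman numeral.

CXI = 111
CLXXXVII = 187
111 + 187 = 298

CCXCVIII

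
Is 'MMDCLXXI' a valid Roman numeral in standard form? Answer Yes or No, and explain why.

'MMDCLXXI': Check the rules: uses only the symbols I, V, X, L, C, D, M; no symbol is repeated more than three times in a row; V, L and D each appear at most once; no smaller symbol precedes a larger one (values never increase from left to right). Value: M (1000) + M (1000) + D (500) + C (100) + L (50) + X (10) + X (10) + I (1) = 2671. So it is a valid standard Roman numeral.

Yes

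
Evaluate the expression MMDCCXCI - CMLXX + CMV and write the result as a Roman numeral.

MMDCCXCI = 2791, CMLXX = 970, CMV = 905
2791 - 970 = 1821
1821 + 905 = 2726

MMDCCXXVI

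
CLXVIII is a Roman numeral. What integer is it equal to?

CLXVIII: C=100, L=50, X=10, V=5, I=1, I=1, I=1
100 + 50 + 10 + 5 + 1 + 1 + 1 = 168

168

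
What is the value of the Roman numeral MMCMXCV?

MMCMXCV: M=1000, M=1000, CM=900, XC=90, V=5
1000 + 1000 + 900 + 90 + 5 = 2995

2995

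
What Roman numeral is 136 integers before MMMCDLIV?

MMMCDLIV = 3454
3454 - 136 = 3318

MMMCCCXVIII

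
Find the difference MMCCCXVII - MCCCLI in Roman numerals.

MMCCCXVII = 2317
MCCCLI = 1351
2317 - 1351 = 966

CMLXVI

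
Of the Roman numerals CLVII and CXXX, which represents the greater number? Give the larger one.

CLVII = 157
CXXX = 130
157 is larger

CLVII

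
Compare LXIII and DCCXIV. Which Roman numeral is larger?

LXIII = 63
DCCXIV = 714
714 is larger

DCCXIV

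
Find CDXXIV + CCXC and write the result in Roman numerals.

CDXXIV = 424
CCXC = 290
424 + 290 = 714

DCCXIV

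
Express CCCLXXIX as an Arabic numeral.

CCCLXXIX: C=100, C=100, C=100, L=50, X=10, X=10, IX=9
100 + 100 + 100 + 50 + 10 + 10 + 9 = 379

379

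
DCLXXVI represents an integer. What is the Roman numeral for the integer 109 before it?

DCLXXVI = 676
676 - 109 = 567

DLXVII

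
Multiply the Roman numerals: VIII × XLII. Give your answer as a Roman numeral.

VIII = 8
XLII = 42
8 × 42 = 336

CCCXXXVI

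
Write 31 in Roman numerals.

Convert 31 to Roman numerals:
  31 contains 3×10 (XXX)
  1 contains 1×1 (I)

XXXI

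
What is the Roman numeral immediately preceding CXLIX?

CXLIX = 149; previous is 148

CXLVIII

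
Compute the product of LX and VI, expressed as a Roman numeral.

LX = 60
VI = 6
60 × 6 = 360

CCCLX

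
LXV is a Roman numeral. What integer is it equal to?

LXV: L=50, X=10, V=5
50 + 10 + 5 = 65

65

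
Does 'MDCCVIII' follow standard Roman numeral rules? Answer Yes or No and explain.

'MDCCVIII': Check the rules: uses only the symbols I, V, X, L, C, D, M; no symbol is repeated more than three times in a row; V, L and D each appear at most once; no smaller symbol precedes a larger one (values never increase from left to right). Value: M (1000) + D (500) + C (100) + C (100) + V (5) + I (1) + I (1) + I (1) = 1708. So it is a valid standard Roman numeral.

Yes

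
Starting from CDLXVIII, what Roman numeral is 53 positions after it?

CDLXVIII = 468
468 + 53 = 521

DXXI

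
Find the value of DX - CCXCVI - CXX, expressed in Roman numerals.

DX = 510, CCXCVI = 296, CXX = 120
510 - 296 = 214
214 - 120 = 94

XCIV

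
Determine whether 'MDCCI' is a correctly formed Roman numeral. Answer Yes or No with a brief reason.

'MDCCI': Check the rules: uses only the symbols I, V, X, L, C, D, M; no symbol is repeated more than three times in a row; V, L and D each appear at most once; no smaller symbol precedes a larger one (values never increase from left to right). Value: M (1000) + D (500) + C (100) + C (100) + I (1) = 1701. So it is a valid standard Roman numeral.

Yes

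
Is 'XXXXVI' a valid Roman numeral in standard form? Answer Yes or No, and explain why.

'XXXXVI': More than 3 consecutive X's

No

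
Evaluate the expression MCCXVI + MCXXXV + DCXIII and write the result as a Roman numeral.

MCCXVI = 1216, MCXXXV = 1135, DCXIII = 613
1216 + 1135 = 2351
2351 + 613 = 2964

MMCMLXIV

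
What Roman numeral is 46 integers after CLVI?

CLVI = 156
156 + 46 = 202

CCII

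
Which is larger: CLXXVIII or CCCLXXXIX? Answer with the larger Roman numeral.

CLXXVIII = 178
CCCLXXXIX = 389
389 is larger

CCCLXXXIX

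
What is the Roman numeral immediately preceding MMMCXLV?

MMMCXLV = 3145, so the previous integer is 3145 - 1 = 3144

MMMCXLIV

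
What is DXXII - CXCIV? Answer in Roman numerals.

DXXII = 522
CXCIV = 194
522 - 194 = 328

CCCXXVIII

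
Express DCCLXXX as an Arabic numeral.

DCCLXXX: D=500, C=100, C=100, L=50, X=10, X=10, X=10
500 + 100 + 100 + 50 + 10 + 10 + 10 = 780

780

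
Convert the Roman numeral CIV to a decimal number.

CIV: C=100, IV=4
100 + 4 = 104

104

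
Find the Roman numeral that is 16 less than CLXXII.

CLXXII = 172
172 - 16 = 156

CLVI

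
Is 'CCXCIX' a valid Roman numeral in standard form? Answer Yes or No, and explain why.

'CCXCIX': Check the rules: uses only the symbols I, V, X, L, C, D, M; no symbol is repeated more than three times in a row; V, L and D each appear at most once; the only places a smaller symbol precedes a larger one are the allowed subtractive pairs XC, IX, the symbol right after such a pair (if any) is smaller than the pair's first symbol, and otherwise the values never increase from left to right. Value: C (100) + C (100) + XC (90) + IX (9) = 299. So it is a valid standard Roman numeral.

Yes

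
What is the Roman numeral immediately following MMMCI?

MMMCI = 3101; next is 3102

MMMCII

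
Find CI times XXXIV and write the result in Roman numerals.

CI = 101
XXXIV = 34
101 × 34 = 3434

MMMCDXXXIV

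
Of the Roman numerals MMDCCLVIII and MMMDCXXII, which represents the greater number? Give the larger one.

MMDCCLVIII = 2758
MMMDCXXII = 3622
3622 is larger

MMMDCXXII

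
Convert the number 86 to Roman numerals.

Convert 86 to Roman numerals:
  86 contains 1×50 (L)
  36 contains 3×10 (XXX)
  6 contains 1×5 (V)
  1 contains 1×1 (I)

LXXXVI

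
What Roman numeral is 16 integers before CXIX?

CXIX = 119
119 - 16 = 103

CIII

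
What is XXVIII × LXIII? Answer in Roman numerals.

XXVIII = 28
LXIII = 63
28 × 63 = 1764

MDCCLXIV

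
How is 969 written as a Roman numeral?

Convert 969 to Roman numerals:
  969 contains 1×900 (CM)
  69 contains 1×50 (L)
  19 contains 1×10 (X)
  9 contains 1×9 (IX)

CMLXIX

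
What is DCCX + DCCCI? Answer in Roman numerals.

DCCX = 710
DCCCI = 801
710 + 801 = 1511

MDXI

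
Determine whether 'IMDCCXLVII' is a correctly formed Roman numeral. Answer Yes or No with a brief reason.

'IMDCCXLVII': Invalid subtractive combination: IM

No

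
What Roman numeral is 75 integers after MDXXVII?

MDXXVII = 1527
1527 + 75 = 1602

MDCII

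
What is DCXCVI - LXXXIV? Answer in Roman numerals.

DCXCVI = 696
LXXXIV = 84
696 - 84 = 612

DCXII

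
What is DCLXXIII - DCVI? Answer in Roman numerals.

DCLXXIII = 673
DCVI = 606
673 - 606 = 67

LXVII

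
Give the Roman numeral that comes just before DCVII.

DCVII = 607; previous is 606

DCVI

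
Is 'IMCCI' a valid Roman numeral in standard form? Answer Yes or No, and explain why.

'IMCCI': Invalid subtractive combination: IM

No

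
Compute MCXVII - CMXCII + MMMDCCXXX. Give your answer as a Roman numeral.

MCXVII = 1117, CMXCII = 992, MMMDCCXXX = 3730
1117 - 992 = 125
125 + 3730 = 3855

MMMDCCCLV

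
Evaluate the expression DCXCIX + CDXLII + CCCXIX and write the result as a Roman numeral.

DCXCIX = 699, CDXLII = 442, CCCXIX = 319
699 + 442 = 1141
1141 + 319 = 1460

MCDLX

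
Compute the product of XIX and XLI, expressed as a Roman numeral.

XIX = 19
XLI = 41
19 × 41 = 779

DCCLXXIX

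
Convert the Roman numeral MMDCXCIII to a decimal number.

MMDCXCIII: M=1000, M=1000, D=500, C=100, XC=90, I=1, I=1, I=1
1000 + 1000 + 500 + 100 + 90 + 1 + 1 + 1 = 2693

2693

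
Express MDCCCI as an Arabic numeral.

MDCCCI: M=1000, D=500, C=100, C=100, C=100, I=1
1000 + 500 + 100 + 100 + 100 + 1 = 1801

1801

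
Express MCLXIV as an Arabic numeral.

MCLXIV: M=1000, C=100, L=50, X=10, IV=4
1000 + 100 + 50 + 10 + 4 = 1164

1164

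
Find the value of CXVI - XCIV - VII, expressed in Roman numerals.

CXVI = 116, XCIV = 94, VII = 7
116 - 94 = 22
22 - 7 = 15

XV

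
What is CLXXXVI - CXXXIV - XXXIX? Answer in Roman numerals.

CLXXXVI = 186, CXXXIV = 134, XXXIX = 39
186 - 134 = 52
52 - 39 = 13

XIII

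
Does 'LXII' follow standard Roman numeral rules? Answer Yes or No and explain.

'LXII': Check the rules: uses only the symbols I, V, X, L, C, D, M; no symbol is repeated more than three times in a row; V, L and D each appear at most once; no smaller symbol precedes a larger one (values never increase from left to right). Value: L (50) + X (10) + I (1) + I (1) = 62. So it is a valid standard Roman numeral.

Yes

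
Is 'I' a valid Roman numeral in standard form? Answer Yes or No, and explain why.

'I': Check the rules: uses only the symbols I, V, X, L, C, D, M; no symbol is repeated more than three times in a row; V, L and D each appear at most once; no smaller symbol precedes a larger one (values never increase from left to right). Value: I = 1. So it is a valid standard Roman numeral.

Yes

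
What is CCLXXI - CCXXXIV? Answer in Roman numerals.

CCLXXI = 271
CCXXXIV = 234
271 - 234 = 37

XXXVII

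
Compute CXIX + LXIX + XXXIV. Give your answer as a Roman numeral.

CXIX = 119, LXIX = 69, XXXIV = 34
119 + 69 = 188
188 + 34 = 222

CCXXII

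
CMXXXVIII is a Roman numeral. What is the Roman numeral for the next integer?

CMXXXVIII = 938; next is 939

CMXXXIX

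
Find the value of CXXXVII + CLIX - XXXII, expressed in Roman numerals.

CXXXVII = 137, CLIX = 159, XXXII = 32
137 + 159 = 296
296 - 32 = 264

CCLXIV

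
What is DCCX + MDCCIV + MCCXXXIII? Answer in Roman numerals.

DCCX = 710, MDCCIV = 1704, MCCXXXIII = 1233
710 + 1704 = 2414
2414 + 1233 = 3647

MMMDCXLVII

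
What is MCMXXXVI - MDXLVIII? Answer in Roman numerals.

MCMXXXVI = 1936
MDXLVIII = 1548
1936 - 1548 = 388

CCCLXXXVIII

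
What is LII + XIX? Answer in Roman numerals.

LII = 52
XIX = 19
52 + 19 = 71

LXXI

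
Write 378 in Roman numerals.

Convert 378 to Roman numerals:
  378 contains 3×100 (CCC)
  78 contains 1×50 (L)
  28 contains 2×10 (XX)
  8 contains 1×5 (V)
  3 contains 3×1 (III)

CCCLXXVIII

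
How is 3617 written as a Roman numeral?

Convert 3617 to Roman numerals:
  3617 contains 3×1000 (MMM)
  617 contains 1×500 (D)
  117 contains 1×100 (C)
  17 contains 1×10 (X)
  7 contains 1×5 (V)
  2 contains 2×1 (II)

MMMDCXVII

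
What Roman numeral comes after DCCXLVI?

DCCXLVI = 746, so the next integer is 746 + 1 = 747

DCCXLVII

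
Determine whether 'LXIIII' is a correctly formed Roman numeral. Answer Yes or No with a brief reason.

'LXIIII': More than 3 consecutive I's

No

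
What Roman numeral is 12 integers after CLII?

CLII = 152
152 + 12 = 164

CLXIV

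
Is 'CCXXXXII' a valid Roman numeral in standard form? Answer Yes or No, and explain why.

'CCXXXXII': More than 3 consecutive X's

No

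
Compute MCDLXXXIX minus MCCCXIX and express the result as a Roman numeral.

MCDLXXXIX = 1489
MCCCXIX = 1319
1489 - 1319 = 170

CLXX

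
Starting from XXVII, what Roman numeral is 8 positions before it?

XXVII = 27
27 - 8 = 19

XIX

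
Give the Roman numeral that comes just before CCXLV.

CCXLV = 245; previous is 244

CCXLIV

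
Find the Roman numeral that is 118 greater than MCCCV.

MCCCV = 1305
1305 + 118 = 1423

MCDXXIII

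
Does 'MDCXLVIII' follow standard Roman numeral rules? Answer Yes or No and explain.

'MDCXLVIII': Check the rules: uses only the symbols I, V, X, L, C, D, M; no symbol is repeated more than three times in a row; V, L and D each appear at most once; the only place a smaller symbol precedes a larger one is the allowed subtractive pair XL, the symbol right after such a pair (if any) is smaller than the pair's first symbol, and otherwise the values never increase from left to right. Value: M (1000) + D (500) + C (100) + XL (40) + V (5) + I (1) + I (1) + I (1) = 1648. So it is a valid standard Roman numeral.

Yes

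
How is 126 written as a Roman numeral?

Convert 126 to Roman numerals:
  126 contains 1×100 (C)
  26 contains 2×10 (XX)
  6 contains 1×5 (V)
  1 contains 1×1 (I)

CXXVI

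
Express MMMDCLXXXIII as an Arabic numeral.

MMMDCLXXXIII: M=1000, M=1000, M=1000, D=500, C=100, L=50, X=10, X=10, X=10, I=1, I=1, I=1
1000 + 1000 + 1000 + 500 + 100 + 50 + 10 + 10 + 10 + 1 + 1 + 1 = 3683

3683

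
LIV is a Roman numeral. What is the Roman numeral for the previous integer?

LIV = 54; previous is 53

LIII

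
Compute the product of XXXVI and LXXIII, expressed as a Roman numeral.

XXXVI = 36
LXXIII = 73
36 × 73 = 2628

MMDCXXVIII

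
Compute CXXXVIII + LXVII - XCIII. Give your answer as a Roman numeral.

CXXXVIII = 138, LXVII = 67, XCIII = 93
138 + 67 = 205
205 - 93 = 112

CXII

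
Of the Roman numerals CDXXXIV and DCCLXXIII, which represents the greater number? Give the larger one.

CDXXXIV = 434
DCCLXXIII = 773
773 is larger

DCCLXXIII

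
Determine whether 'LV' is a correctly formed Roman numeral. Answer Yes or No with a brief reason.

'LV': Check the rules: uses only the symbols I, V, X, L, C, D, M; no symbol is repeated more than three times in a row; V, L and D each appear at most once; no smaller symbol precedes a larger one (values never increase from left to right). Value: L (50) + V (5) = 55. So it is a valid standard Roman numeral.

Yes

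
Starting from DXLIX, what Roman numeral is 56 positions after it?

DXLIX = 549
549 + 56 = 605

DCV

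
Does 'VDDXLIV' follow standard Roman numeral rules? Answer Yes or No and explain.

'VDDXLIV': V should not appear more than once

No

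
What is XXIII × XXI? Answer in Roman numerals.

XXIII = 23
XXI = 21
23 × 21 = 483

CDLXXXIII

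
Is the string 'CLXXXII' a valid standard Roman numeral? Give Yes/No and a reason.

'CLXXXII': Check the rules: uses only the symbols I, V, X, L, C, D, M; no symbol is repeated more than three times in a row; V, L and D each appear at most once; no smaller symbol precedes a larger one (values never increase from left to right). Value: C (100) + L (50) + X (10) + X (10) + X (10) + I (1) + I (1) = 182. So it is a valid standard Roman numeral.

Yes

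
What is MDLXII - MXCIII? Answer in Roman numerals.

MDLXII = 1562
MXCIII = 1093
1562 - 1093 = 469

CDLXIX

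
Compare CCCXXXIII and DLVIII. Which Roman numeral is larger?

CCCXXXIII = 333
DLVIII = 558
558 is larger

DLVIII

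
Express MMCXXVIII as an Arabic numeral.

MMCXXVIII: M=1000, M=1000, C=100, X=10, X=10, V=5, I=1, I=1, I=1
1000 + 1000 + 100 + 10 + 10 + 5 + 1 + 1 + 1 = 2128

2128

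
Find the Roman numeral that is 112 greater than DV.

DV = 505
505 + 112 = 617

DCXVII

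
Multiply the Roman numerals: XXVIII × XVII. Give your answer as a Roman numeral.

XXVIII = 28
XVII = 17
28 × 17 = 476

CDLXXVI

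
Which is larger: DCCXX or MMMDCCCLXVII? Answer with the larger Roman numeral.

DCCXX = 720
MMMDCCCLXVII = 3867
3867 is larger

MMMDCCCLXVII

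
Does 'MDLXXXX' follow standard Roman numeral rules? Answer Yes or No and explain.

'MDLXXXX': More than 3 consecutive X's

No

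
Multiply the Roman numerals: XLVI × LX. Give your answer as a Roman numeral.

XLVI = 46
LX = 60
46 × 60 = 2760

MMDCCLX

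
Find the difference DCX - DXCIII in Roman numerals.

DCX = 610
DXCIII = 593
610 - 593 = 17

XVII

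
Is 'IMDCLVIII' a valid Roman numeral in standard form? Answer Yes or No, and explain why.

'IMDCLVIII': Invalid subtractive combination: IM

No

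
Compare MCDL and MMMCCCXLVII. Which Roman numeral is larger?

MCDL = 1450
MMMCCCXLVII = 3347
3347 is larger

MMMCCCXLVII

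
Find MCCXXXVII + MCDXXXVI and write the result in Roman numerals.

MCCXXXVII = 1237
MCDXXXVI = 1436
1237 + 1436 = 2673

MMDCLXXIII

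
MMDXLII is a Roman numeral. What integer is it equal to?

MMDXLII: M=1000, M=1000, D=500, XL=40, I=1, I=1
1000 + 1000 + 500 + 40 + 1 + 1 = 2542

2542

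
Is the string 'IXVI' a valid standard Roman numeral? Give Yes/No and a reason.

'IXVI': I (position 1) comes before the larger symbol V (position 3) without being directly in front of it as a subtractive pair; apart from IV, IX, XL, XC, CD and CM, symbols must go from largest to smallest

No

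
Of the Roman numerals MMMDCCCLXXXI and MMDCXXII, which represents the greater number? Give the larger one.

MMMDCCCLXXXI = 3881
MMDCXXII = 2622
3881 is larger

MMMDCCCLXXXI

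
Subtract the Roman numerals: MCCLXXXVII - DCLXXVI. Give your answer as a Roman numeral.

MCCLXXXVII = 1287
DCLXXVI = 676
1287 - 676 = 611

DCXI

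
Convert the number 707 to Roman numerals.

Convert 707 to Roman numerals:
  707 contains 1×500 (D)
  207 contains 2×100 (CC)
  7 contains 1×5 (V)
  2 contains 2×1 (II)

DCCVII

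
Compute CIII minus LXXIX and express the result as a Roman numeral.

CIII = 103
LXXIX = 79
103 - 79 = 24

XXIV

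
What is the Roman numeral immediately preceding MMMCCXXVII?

MMMCCXXVII = 3227, so the previous integer is 3227 - 1 = 3226

MMMCCXXVI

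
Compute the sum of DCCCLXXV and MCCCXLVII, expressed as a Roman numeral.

DCCCLXXV = 875
MCCCXLVII = 1347
875 + 1347 = 2222

MMCCXXII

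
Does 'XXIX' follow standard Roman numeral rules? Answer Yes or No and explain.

'XXIX': Check the rules: uses only the symbols I, V, X, L, C, D, M; no symbol is repeated more than three times in a row; V, L and D each appear at most once; the only place a smaller symbol precedes a larger one is the allowed subtractive pair IX, the symbol right after such a pair (if any) is smaller than the pair's first symbol, and otherwise the values never increase from left to right. Value: X (10) + X (10) + IX (9) = 29. So it is a valid standard Roman numeral.

Yes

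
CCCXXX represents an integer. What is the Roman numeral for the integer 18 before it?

CCCXXX = 330
330 - 18 = 312

CCCXII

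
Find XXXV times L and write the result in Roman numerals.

XXXV = 35
L = 50
35 × 50 = 1750

MDCCL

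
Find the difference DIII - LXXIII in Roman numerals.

DIII = 503
LXXIII = 73
503 - 73 = 430

CDXXX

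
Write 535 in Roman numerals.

Convert 535 to Roman numerals:
  535 contains 1×500 (D)
  35 contains 3×10 (XXX)
  5 contains 1×5 (V)

DXXXV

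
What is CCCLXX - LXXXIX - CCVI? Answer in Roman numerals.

CCCLXX = 370, LXXXIX = 89, CCVI = 206
370 - 89 = 281
281 - 206 = 75

LXXV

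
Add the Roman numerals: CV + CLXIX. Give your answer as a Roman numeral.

CV = 105
CLXIX = 169
105 + 169 = 274

CCLXXIV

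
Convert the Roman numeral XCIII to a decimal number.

XCIII: XC=90, I=1, I=1, I=1
90 + 1 + 1 + 1 = 93

93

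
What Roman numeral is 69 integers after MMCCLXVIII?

MMCCLXVIII = 2268
2268 + 69 = 2337

MMCCCXXXVII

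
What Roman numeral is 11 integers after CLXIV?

CLXIV = 164
164 + 11 = 175

CLXXV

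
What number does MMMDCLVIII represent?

MMMDCLVIII: M=1000, M=1000, M=1000, D=500, C=100, L=50, V=5, I=1, I=1, I=1
1000 + 1000 + 1000 + 500 + 100 + 50 + 5 + 1 + 1 + 1 = 3658

3658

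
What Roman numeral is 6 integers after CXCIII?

CXCIII = 193
193 + 6 = 199

CXCIX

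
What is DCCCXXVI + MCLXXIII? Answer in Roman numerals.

DCCCXXVI = 826
MCLXXIII = 1173
826 + 1173 = 1999

MCMXCIX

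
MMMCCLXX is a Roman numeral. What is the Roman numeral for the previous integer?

MMMCCLXX = 3270; previous is 3269

MMMCCLXIX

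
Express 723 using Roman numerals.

Convert 723 to Roman numerals:
  723 contains 1×500 (D)
  223 contains 2×100 (CC)
  23 contains 2×10 (XX)
  3 contains 3×1 (III)

DCCXXIII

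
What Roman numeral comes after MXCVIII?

MXCVIII = 1098; next is 1099

MXCIX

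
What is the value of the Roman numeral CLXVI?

CLXVI: C=100, L=50, X=10, V=5, I=1
100 + 50 + 10 + 5 + 1 = 166

166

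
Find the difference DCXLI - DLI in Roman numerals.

DCXLI = 641
DLI = 551
641 - 551 = 90

XC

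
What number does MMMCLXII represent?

MMMCLXII: M=1000, M=1000, M=1000, C=100, L=50, X=10, I=1, I=1
1000 + 1000 + 1000 + 100 + 50 + 10 + 1 + 1 = 3162

3162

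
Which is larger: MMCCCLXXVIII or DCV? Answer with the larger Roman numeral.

MMCCCLXXVIII = 2378
DCV = 605
2378 is larger

MMCCCLXXVIII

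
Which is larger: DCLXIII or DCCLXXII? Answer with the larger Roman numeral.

DCLXIII = 663
DCCLXXII = 772
772 is larger

DCCLXXII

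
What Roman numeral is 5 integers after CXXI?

CXXI = 121
121 + 5 = 126

CXXVI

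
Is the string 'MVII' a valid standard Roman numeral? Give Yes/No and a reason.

'MVII': Check the rules: uses only the symbols I, V, X, L, C, D, M; no symbol is repeated more than three times in a row; V, L and D each appear at most once; no smaller symbol precedes a larger one (values never increase from left to right). Value: M (1000) + V (5) + I (1) + I (1) = 1007. So it is a valid standard Roman numeral.

Yes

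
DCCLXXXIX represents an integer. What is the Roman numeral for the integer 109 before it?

DCCLXXXIX = 789
789 - 109 = 680

DCLXXX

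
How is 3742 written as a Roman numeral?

Convert 3742 to Roman numerals:
  3742 contains 3×1000 (MMM)
  742 contains 1×500 (D)
  242 contains 2×100 (CC)
  42 contains 1×40 (XL)
  2 contains 2×1 (II)

MMMDCCXLII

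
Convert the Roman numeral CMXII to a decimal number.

CMXII: CM=900, X=10, I=1, I=1
900 + 10 + 1 + 1 = 912

912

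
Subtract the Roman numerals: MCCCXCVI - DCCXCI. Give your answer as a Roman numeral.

MCCCXCVI = 1396
DCCXCI = 791
1396 - 791 = 605

DCV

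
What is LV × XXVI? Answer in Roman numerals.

LV = 55
XXVI = 26
55 × 26 = 1430

MCDXXX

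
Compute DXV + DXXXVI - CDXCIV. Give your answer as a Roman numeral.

DXV = 515, DXXXVI = 536, CDXCIV = 494
515 + 536 = 1051
1051 - 494 = 557

DLVII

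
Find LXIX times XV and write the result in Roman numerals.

LXIX = 69
XV = 15
69 × 15 = 1035

MXXXV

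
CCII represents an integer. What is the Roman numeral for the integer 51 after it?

CCII = 202
202 + 51 = 253

CCLIII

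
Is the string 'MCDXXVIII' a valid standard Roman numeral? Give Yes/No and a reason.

'MCDXXVIII': Check the rules: uses only the symbols I, V, X, L, C, D, M; no symbol is repeated more than three times in a row; V, L and D each appear at most once; the only place a smaller symbol precedes a larger one is the allowed subtractive pair CD, the symbol right after such a pair (if any) is smaller than the pair's first symbol, and otherwise the values never increase from left to right. Value: M (1000) + CD (400) + X (10) + X (10) + V (5) + I (1) + I (1) + I (1) = 1428. So it is a valid standard Roman numeral.

Yes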